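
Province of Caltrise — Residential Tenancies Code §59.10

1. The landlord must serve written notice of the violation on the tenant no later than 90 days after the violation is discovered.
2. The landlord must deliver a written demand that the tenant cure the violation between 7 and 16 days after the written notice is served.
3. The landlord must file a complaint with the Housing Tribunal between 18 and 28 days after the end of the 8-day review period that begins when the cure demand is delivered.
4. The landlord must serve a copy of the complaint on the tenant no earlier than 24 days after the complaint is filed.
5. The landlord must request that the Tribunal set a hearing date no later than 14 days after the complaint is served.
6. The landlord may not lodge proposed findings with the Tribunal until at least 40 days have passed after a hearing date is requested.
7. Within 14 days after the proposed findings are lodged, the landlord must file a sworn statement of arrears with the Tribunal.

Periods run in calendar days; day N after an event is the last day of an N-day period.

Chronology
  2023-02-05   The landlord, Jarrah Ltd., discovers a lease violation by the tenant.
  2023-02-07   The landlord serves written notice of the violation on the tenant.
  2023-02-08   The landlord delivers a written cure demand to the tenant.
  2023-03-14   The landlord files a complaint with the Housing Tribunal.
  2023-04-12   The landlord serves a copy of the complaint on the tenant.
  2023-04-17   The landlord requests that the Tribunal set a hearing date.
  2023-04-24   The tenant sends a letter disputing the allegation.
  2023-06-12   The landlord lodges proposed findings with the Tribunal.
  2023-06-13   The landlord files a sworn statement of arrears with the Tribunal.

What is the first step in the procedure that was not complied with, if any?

Step 2

Step 1 — counting 90 days from 2023-02-05 (when the violation is discovered) gives a deadline of 2023-05-06; completed 2023-02-07, before the deadline.
Step 2 — 7 and 16 days from 2023-02-07 (when the written notice is served) are 2023-02-14 and 2023-02-23 respectively; 2023-02-08 is 6 days too early.
The analysis stops there.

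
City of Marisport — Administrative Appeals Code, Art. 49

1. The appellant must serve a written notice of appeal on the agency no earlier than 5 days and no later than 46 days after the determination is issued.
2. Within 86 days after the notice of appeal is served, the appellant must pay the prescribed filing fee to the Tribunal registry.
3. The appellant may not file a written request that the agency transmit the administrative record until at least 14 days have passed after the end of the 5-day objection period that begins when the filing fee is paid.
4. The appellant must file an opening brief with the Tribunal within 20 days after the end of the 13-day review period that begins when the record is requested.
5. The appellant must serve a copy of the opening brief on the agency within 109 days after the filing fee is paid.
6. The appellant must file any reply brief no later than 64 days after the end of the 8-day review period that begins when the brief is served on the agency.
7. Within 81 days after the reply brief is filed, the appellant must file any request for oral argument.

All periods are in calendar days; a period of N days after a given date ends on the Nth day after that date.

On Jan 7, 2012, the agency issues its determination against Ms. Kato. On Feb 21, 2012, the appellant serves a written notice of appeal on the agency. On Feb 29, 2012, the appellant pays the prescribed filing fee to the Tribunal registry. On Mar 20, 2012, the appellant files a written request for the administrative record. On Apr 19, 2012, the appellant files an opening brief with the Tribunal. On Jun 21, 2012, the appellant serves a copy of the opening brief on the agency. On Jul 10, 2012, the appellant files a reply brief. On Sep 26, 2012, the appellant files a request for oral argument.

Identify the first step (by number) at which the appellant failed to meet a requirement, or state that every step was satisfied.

(1) the permitted window runs from Jan 7, 2012 + 5 = Jan 12, 2012 to Jan 7, 2012 + 46 = Feb 22, 2012; done Feb 21, 2012 — within the window.
(2) due by Feb 21, 2012 + 86 days = May 17, 2012; completed Feb 29, 2012, before the deadline.
(3) permitted from Mar 5, 2012 + 14 days = Mar 19, 2012 onward; done Mar 20, 2012 — permitted.
(4) due by Apr 2, 2012 + 20 days = Apr 22, 2012; Apr 19, 2012 is within that limit.
(5) due by Feb 29, 2012 + 109 days = Jun 17, 2012; Jun 21, 2012 misses that deadline by 4 days.
No need to go further; step 5 was not satisfied.

Step 5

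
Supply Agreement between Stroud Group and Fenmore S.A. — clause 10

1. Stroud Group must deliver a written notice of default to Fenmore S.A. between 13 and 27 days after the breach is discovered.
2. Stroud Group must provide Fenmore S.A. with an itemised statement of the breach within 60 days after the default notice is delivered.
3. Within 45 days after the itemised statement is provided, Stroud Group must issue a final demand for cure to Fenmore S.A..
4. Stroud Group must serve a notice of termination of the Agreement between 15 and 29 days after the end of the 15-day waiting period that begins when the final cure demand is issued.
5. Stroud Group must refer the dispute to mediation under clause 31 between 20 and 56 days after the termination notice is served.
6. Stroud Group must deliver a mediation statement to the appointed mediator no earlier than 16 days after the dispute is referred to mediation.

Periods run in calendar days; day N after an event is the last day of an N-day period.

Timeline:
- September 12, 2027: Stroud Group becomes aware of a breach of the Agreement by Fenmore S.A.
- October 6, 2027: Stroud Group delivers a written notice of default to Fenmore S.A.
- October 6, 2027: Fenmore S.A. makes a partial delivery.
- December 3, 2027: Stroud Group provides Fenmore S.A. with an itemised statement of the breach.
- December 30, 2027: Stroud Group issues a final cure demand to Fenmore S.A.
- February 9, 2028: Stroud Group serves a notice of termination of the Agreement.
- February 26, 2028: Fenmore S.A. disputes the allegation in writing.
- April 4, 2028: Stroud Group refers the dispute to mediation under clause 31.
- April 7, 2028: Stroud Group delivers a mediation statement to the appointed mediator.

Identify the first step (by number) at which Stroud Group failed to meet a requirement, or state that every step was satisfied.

Step 1: the window is 13–27 days after September 12, 2027 (when the breach is discovered), so September 25, 2027 through October 9, 2027; October 6, 2027 falls inside that range.
Step 2: 60 days after October 6, 2027 (when the default notice is delivered) is December 5, 2027; completed December 3, 2027, before the deadline.
Step 3: 45 days after December 3, 2027 (when the itemised statement is provided) is January 17, 2028; completed December 30, 2027, before the deadline.
Step 4: the window is 15–29 days after January 14, 2028 (end of the 15-day waiting period, which began when the final cure demand is issued on December 30, 2027), so January 29, 2028 through February 12, 2028; done February 9, 2028 — within the window.
Step 5: the window is 20–56 days after February 9, 2028 (when the termination notice is served), so February 29, 2028 through April 5, 2028; April 4, 2028 falls inside that range.
Step 6: the earliest permitted date is 16 days after April 4, 2028 (when the dispute is referred to mediation), i.e. April 20, 2028; done April 7, 2028 — 13 days too early.
The analysis stops there.

Step 6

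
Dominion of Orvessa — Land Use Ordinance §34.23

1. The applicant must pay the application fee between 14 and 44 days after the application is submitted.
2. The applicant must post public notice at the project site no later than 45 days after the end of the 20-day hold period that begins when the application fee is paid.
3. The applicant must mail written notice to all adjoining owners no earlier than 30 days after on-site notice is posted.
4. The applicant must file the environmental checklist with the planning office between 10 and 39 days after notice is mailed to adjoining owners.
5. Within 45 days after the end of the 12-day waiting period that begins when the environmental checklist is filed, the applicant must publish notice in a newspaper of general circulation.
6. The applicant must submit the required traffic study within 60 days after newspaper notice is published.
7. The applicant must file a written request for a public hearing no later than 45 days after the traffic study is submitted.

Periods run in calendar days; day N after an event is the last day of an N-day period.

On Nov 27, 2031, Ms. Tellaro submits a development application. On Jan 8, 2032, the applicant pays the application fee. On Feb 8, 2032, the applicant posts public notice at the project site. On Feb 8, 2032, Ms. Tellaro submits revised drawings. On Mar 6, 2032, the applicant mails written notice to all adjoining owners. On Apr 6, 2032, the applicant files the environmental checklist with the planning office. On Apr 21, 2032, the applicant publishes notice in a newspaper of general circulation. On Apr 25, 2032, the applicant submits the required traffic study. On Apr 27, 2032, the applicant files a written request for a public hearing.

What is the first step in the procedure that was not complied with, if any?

Step 3

(1) the permitted window runs from Nov 27, 2031 + 14 = Dec 11, 2031 to Nov 27, 2031 + 44 = Jan 10, 2032; done Jan 8, 2032 — within the window.
(2) due by Jan 28, 2032 + 45 days = Mar 13, 2032; completed Feb 8, 2032, before the deadline.
(3) permitted from Feb 8, 2032 + 30 days = Mar 9, 2032 onward; acted on Mar 6, 2032, 3 days prematurely.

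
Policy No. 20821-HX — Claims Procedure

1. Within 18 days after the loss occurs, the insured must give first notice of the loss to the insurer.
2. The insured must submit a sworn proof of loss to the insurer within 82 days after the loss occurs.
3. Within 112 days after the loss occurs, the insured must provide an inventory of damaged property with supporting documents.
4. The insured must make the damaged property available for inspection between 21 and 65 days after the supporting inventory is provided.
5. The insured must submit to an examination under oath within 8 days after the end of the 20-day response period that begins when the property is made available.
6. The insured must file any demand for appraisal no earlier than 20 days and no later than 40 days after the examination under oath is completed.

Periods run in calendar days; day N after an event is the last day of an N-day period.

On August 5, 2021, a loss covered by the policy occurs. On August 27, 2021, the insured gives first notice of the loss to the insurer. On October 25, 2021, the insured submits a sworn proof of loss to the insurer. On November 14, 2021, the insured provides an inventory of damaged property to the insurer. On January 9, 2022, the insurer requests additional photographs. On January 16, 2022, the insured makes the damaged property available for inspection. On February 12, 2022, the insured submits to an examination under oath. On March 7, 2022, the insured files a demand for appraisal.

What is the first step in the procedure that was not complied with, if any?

Step 1

Step 1: 18 days after August 5, 2021 (when the loss occurs) is August 23, 2021; done August 27, 2021 — 4 days late.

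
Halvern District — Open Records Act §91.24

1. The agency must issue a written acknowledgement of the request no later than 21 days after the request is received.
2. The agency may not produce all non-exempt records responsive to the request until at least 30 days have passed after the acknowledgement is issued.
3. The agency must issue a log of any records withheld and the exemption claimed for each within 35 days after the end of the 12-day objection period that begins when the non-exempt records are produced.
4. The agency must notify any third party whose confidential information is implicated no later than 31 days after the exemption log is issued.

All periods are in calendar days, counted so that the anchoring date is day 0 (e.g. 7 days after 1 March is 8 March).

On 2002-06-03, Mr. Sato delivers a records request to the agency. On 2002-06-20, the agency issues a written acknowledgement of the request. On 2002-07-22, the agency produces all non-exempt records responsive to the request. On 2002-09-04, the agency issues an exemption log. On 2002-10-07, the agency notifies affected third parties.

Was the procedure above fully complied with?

No

Step 1: 21 days after 2002-06-03 (when the request is received) is 2002-06-24; done 2002-06-20 — timely.
Step 2: the earliest permitted date is 30 days after 2002-06-20 (when the acknowledgement is issued), i.e. 2002-07-20; done 2002-07-22, after the minimum wait.
Step 3: 35 days after 2002-08-03 (end of the 12-day objection period, which began when the non-exempt records are produced on 2002-07-22) is 2002-09-07; done 2002-09-04 — timely.
Step 4: 31 days after 2002-09-04 (when the exemption log is issued) is 2002-10-05; 2002-10-07 misses that deadline by 2 days.
No need to go further; step 4 was not satisfied.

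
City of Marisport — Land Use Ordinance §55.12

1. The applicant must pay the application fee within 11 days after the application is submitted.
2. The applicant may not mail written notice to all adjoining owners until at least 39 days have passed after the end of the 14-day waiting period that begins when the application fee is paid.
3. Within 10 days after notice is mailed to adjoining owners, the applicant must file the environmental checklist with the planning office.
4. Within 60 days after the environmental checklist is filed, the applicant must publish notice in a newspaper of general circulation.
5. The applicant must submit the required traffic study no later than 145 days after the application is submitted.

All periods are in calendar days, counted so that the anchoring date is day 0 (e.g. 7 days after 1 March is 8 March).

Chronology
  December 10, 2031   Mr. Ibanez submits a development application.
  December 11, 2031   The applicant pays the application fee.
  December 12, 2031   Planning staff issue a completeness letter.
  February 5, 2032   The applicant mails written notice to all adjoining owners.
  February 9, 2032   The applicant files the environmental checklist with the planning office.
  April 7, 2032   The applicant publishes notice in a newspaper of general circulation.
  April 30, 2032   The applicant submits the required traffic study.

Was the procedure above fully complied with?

Yes

(1) due by December 10, 2031 + 11 days = December 21, 2031; December 11, 2031 is within that limit.
(2) permitted from December 25, 2031 + 39 days = February 2, 2032 onward; February 5, 2032 is on or after that date.
(3) due by February 5, 2032 + 10 days = February 15, 2032; February 9, 2032 is within that limit.
(4) due by February 9, 2032 + 60 days = April 9, 2032; completed April 7, 2032, before the deadline.
(5) due by December 10, 2031 + 145 days = May 3, 2032; completed April 30, 2032, before the deadline.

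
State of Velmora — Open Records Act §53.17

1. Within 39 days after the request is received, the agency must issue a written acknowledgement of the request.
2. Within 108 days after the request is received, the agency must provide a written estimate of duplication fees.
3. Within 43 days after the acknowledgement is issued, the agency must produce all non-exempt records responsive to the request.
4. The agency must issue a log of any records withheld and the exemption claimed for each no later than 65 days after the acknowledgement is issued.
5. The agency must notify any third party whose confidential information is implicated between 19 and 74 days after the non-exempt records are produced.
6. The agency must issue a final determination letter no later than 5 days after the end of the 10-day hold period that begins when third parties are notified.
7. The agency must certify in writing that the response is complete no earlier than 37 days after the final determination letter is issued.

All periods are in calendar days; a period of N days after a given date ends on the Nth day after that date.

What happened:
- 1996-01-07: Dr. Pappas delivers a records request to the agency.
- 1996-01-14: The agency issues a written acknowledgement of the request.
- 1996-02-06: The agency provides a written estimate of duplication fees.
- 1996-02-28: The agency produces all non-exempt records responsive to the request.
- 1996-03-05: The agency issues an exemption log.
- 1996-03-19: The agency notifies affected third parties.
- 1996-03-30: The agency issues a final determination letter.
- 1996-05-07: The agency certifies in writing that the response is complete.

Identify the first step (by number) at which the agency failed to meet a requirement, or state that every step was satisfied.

Step 3

(1) due by 1996-01-07 + 39 days = 1996-02-15; done 1996-01-14 — timely.
(2) due by 1996-01-07 + 108 days = 1996-04-24; completed 1996-02-06, before the deadline.
(3) due by 1996-01-14 + 43 days = 1996-02-26; 1996-02-28 misses that deadline by 2 days.
That is the first point of non-compliance.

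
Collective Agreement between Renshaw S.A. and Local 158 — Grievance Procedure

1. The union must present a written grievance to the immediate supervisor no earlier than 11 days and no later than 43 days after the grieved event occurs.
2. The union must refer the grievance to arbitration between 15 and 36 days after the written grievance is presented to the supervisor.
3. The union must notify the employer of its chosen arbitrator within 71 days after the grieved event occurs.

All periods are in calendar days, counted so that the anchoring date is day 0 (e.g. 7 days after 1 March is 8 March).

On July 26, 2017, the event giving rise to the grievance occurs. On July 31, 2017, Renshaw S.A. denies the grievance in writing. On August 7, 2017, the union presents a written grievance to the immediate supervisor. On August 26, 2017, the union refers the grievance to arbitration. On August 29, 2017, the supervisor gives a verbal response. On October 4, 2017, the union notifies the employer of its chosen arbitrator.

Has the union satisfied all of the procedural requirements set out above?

Yes

(1) the permitted window runs from July 26, 2017 + 11 = August 6, 2017 to July 26, 2017 + 43 = September 7, 2017; August 7, 2017 falls inside that range.
(2) the permitted window runs from August 7, 2017 + 15 = August 22, 2017 to August 7, 2017 + 36 = September 12, 2017; August 26, 2017 falls inside that range.
(3) due by July 26, 2017 + 71 days = October 5, 2017; done October 4, 2017 — timely.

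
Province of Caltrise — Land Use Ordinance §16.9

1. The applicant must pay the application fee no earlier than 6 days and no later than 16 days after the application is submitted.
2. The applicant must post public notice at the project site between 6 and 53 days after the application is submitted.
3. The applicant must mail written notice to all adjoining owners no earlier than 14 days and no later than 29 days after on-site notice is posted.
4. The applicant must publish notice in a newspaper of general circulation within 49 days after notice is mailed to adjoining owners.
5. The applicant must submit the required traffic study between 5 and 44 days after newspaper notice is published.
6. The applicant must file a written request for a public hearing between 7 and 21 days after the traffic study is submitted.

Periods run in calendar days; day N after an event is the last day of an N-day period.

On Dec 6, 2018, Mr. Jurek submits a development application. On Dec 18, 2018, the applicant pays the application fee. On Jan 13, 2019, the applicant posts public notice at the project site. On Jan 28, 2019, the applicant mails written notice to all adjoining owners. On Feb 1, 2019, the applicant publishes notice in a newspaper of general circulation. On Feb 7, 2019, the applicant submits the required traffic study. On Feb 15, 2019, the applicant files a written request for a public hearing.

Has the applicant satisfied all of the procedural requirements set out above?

Yes

Step 1: the window is 6–16 days after Dec 6, 2018 (when the application is submitted), so Dec 12, 2018 through Dec 22, 2018; done Dec 18, 2018 — within the window.
Step 2: the window is 6–53 days after Dec 6, 2018 (when the application is submitted), so Dec 12, 2018 through Jan 28, 2019; done Jan 13, 2019 — within the window.
Step 3: the window is 14–29 days after Jan 13, 2019 (when on-site notice is posted), so Jan 27, 2019 through Feb 11, 2019; done Jan 28, 2019 — within the window.
Step 4: 49 days after Jan 28, 2019 (when notice is mailed to adjoining owners) is Mar 18, 2019; completed Feb 1, 2019, before the deadline.
Step 5: the window is 5–44 days after Feb 1, 2019 (when newspaper notice is published), so Feb 6, 2019 through Mar 17, 2019; Feb 7, 2019 falls inside that range.
Step 6: the window is 7–21 days after Feb 7, 2019 (when the traffic study is submitted), so Feb 14, 2019 through Feb 28, 2019; done Feb 15, 2019, which is between those dates.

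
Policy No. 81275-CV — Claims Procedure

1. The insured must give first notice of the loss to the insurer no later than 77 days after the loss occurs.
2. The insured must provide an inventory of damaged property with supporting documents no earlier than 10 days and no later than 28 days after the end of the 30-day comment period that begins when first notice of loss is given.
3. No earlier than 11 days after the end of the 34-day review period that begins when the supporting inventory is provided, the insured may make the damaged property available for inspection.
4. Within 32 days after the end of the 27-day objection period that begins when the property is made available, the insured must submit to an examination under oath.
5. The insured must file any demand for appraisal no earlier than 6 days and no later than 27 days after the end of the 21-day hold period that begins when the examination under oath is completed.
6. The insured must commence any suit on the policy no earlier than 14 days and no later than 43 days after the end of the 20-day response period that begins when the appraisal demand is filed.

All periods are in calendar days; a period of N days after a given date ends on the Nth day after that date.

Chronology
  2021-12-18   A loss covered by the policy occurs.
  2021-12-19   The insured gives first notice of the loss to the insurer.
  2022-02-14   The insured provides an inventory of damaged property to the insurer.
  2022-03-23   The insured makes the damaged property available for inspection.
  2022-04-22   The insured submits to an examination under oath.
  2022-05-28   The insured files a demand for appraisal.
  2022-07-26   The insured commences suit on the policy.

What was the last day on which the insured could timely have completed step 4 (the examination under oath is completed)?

The property is made available on 2022-03-23; the 27-day objection period therefore ends 2022-04-19, and step 4 runs from that date. 32 days after 2022-04-19 is 2022-05-21.

2022-05-21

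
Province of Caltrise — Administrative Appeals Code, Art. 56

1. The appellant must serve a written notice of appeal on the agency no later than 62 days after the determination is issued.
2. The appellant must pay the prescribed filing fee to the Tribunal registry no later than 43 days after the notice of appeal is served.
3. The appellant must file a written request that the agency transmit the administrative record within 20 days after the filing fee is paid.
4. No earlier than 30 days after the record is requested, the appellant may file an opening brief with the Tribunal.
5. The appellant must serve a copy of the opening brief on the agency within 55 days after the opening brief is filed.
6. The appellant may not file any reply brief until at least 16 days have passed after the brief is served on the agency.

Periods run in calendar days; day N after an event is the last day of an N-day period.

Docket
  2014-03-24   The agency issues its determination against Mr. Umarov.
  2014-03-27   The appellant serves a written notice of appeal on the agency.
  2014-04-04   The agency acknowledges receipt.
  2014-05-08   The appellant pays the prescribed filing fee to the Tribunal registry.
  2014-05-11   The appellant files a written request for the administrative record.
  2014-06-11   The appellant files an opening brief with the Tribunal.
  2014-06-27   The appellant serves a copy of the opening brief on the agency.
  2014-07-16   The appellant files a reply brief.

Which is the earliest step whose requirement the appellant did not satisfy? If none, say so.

Step 1 — counting 62 days from 2014-03-24 (when the determination is issued) gives a deadline of 2014-05-25; completed 2014-03-27, before the deadline.
Step 2 — counting 43 days from 2014-03-27 (when the notice of appeal is served) gives a deadline of 2014-05-09; completed 2014-05-08, before the deadline.
Step 3 — counting 20 days from 2014-05-08 (when the filing fee is paid) gives a deadline of 2014-05-28; 2014-05-11 is within that limit.
Step 4 — must wait 30 days from 2014-05-11 (when the record is requested), so not before 2014-06-10; done 2014-06-11, after the minimum wait.
Step 5 — counting 55 days from 2014-06-11 (when the opening brief is filed) gives a deadline of 2014-08-05; 2014-06-27 is within that limit.
Step 6 — must wait 16 days from 2014-06-27 (when the brief is served on the agency), so not before 2014-07-13; 2014-07-16 is on or after that date.

None — every step was satisfied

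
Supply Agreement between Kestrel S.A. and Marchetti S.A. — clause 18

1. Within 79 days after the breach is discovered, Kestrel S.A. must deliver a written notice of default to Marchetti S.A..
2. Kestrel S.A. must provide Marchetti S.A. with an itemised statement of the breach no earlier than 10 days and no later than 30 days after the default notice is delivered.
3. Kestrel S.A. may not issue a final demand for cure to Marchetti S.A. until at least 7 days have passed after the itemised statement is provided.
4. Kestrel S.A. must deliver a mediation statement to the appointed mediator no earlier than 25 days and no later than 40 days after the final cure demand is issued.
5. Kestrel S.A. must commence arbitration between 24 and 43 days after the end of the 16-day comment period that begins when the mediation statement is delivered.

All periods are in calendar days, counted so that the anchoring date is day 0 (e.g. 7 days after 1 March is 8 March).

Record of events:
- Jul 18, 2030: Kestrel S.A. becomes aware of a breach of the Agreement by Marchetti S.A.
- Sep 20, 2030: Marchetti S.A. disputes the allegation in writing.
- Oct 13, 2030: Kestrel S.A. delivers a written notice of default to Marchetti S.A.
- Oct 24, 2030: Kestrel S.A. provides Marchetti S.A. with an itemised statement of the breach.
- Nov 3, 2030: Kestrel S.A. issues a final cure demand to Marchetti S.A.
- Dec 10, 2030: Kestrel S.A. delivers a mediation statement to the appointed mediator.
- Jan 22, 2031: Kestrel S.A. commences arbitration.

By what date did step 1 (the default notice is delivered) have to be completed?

Oct 5, 2030

Step 1 runs from Jul 18, 2030, when the breach is discovered. 79 days after Jul 18, 2030 is Oct 5, 2030.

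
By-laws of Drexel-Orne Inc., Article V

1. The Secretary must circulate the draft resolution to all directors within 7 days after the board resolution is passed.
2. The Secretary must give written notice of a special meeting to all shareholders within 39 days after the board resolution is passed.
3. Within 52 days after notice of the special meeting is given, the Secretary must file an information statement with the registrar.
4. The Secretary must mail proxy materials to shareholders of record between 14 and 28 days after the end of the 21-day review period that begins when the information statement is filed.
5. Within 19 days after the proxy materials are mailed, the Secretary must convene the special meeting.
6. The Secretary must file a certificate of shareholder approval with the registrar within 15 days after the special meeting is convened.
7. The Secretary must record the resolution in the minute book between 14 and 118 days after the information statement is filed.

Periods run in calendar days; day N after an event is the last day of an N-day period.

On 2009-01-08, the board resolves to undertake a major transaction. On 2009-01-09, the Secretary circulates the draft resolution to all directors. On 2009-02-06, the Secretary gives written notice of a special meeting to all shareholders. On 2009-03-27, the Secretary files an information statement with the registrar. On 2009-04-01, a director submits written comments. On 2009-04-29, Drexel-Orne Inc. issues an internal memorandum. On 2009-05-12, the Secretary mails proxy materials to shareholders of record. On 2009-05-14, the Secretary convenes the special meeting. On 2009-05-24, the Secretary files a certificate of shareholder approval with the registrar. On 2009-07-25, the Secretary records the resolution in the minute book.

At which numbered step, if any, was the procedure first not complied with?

Step 7

Step 1 — counting 7 days from 2009-01-08 (when the board resolution is passed) gives a deadline of 2009-01-15; 2009-01-09 is within that limit.
Step 2 — counting 39 days from 2009-01-08 (when the board resolution is passed) gives a deadline of 2009-02-16; completed 2009-02-06, before the deadline.
Step 3 — counting 52 days from 2009-02-06 (when notice of the special meeting is given) gives a deadline of 2009-03-30; 2009-03-27 is within that limit.
Step 4 — 14 and 28 days from 2009-04-17 (end of the 21-day review period, which began when the information statement is filed on 2009-03-27) are 2009-05-01 and 2009-05-15 respectively; 2009-05-12 falls inside that range.
Step 5 — counting 19 days from 2009-05-12 (when the proxy materials are mailed) gives a deadline of 2009-05-31; done 2009-05-14 — timely.
Step 6 — counting 15 days from 2009-05-14 (when the special meeting is convened) gives a deadline of 2009-05-29; 2009-05-24 is within that limit.
Step 7 — 14 and 118 days from 2009-03-27 (when the information statement is filed) are 2009-04-10 and 2009-07-23 respectively; done 2009-07-25 — 2 days after the window closed.
The analysis stops there.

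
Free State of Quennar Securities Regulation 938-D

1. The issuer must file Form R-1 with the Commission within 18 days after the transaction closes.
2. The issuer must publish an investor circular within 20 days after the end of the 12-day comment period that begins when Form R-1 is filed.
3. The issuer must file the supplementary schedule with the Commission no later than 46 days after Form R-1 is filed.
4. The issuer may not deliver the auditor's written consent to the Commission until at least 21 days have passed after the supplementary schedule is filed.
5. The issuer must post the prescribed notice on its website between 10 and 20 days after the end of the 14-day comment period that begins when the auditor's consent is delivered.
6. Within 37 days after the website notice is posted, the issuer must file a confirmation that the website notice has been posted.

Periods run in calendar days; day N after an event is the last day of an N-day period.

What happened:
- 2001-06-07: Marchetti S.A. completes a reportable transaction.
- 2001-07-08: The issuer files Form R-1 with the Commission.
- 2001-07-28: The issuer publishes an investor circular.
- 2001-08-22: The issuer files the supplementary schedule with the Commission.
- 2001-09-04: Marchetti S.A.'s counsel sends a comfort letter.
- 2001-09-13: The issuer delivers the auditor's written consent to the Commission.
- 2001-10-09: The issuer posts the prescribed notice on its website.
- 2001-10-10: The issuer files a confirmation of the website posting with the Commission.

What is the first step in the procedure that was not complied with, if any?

Step 1

Step 1: 18 days after 2001-06-07 (when the transaction closes) is 2001-06-25; done 2001-07-08 — 13 days late.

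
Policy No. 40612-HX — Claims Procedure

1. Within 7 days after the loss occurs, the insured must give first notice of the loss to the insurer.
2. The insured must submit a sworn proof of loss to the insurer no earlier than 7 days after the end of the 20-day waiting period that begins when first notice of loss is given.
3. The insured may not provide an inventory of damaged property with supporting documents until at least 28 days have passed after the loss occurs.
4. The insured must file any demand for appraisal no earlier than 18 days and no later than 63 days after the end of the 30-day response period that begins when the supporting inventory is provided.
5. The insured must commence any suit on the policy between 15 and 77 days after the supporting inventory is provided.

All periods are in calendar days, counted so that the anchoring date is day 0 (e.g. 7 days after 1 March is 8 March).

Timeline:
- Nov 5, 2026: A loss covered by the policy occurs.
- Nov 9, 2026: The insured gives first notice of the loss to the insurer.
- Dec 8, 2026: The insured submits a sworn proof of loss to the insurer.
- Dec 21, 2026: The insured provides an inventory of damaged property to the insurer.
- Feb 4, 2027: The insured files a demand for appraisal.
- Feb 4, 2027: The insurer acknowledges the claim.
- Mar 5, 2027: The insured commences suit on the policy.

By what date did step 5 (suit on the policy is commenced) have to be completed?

Mar 8, 2027

Step 5 runs from Dec 21, 2026, when the supporting inventory is provided. The window is 15–77 days after Dec 21, 2026; it closes on Mar 8, 2027.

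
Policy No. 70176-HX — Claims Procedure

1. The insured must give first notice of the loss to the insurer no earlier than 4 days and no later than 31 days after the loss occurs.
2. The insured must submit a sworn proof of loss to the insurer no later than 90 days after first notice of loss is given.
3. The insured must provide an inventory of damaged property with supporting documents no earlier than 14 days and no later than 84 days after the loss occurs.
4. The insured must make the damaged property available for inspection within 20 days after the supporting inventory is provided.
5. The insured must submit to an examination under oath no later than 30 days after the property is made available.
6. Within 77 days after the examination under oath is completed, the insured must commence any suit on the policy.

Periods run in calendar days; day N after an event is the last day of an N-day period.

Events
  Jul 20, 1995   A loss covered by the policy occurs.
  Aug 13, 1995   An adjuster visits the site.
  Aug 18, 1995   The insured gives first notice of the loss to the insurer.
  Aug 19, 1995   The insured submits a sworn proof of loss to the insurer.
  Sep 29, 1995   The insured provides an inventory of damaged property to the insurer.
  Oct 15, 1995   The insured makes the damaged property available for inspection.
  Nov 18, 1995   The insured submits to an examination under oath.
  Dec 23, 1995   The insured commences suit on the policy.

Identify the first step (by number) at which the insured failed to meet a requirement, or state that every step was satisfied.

Step 1 — 4 and 31 days from Jul 20, 1995 (when the loss occurs) are Jul 24, 1995 and Aug 20, 1995 respectively; Aug 18, 1995 falls inside that range.
Step 2 — counting 90 days from Aug 18, 1995 (when first notice of loss is given) gives a deadline of Nov 16, 1995; done Aug 19, 1995 — timely.
Step 3 — 14 and 84 days from Jul 20, 1995 (when the loss occurs) are Aug 3, 1995 and Oct 12, 1995 respectively; done Sep 29, 1995, which is between those dates.
Step 4 — counting 20 days from Sep 29, 1995 (when the supporting inventory is provided) gives a deadline of Oct 19, 1995; completed Oct 15, 1995, before the deadline.
Step 5 — counting 30 days from Oct 15, 1995 (when the property is made available) gives a deadline of Nov 14, 1995; done Nov 18, 1995 — 4 days late.
Later steps need not be reached.

Step 5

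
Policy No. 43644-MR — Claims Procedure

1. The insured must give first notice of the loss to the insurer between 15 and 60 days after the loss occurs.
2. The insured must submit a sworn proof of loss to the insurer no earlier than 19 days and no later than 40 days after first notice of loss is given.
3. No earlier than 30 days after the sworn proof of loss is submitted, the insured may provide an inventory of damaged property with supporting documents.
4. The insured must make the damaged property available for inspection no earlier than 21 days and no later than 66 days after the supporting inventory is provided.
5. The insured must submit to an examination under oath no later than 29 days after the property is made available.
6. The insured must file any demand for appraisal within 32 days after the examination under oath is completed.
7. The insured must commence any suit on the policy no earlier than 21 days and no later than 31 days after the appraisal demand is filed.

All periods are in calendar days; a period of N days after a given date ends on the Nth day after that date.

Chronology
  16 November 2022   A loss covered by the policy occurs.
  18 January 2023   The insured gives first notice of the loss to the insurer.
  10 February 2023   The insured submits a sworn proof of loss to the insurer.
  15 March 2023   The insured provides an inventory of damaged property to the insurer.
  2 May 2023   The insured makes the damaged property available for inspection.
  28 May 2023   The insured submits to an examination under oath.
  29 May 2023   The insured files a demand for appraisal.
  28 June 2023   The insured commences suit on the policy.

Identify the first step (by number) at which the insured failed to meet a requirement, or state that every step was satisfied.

(1) the permitted window runs from 16 November 2022 + 15 = 1 December 2022 to 16 November 2022 + 60 = 15 January 2023; 18 January 2023 is 3 days past the end of the window.

Step 1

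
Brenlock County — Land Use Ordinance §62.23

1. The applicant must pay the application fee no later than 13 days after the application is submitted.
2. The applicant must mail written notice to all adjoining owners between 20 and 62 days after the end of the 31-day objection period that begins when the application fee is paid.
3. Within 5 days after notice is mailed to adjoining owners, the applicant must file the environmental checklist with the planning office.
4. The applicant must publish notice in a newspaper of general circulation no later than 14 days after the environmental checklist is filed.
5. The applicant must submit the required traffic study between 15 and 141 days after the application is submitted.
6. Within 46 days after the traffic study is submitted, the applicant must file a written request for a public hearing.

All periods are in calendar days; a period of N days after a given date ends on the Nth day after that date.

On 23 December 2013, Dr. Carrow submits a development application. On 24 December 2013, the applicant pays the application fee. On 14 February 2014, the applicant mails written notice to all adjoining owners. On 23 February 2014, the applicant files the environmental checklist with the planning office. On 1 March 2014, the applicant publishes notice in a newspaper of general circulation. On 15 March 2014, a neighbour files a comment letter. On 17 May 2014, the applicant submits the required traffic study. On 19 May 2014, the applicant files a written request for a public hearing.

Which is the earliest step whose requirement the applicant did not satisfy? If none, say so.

Step 1 — counting 13 days from 23 December 2013 (when the application is submitted) gives a deadline of 5 January 2014; done 24 December 2013 — timely.
Step 2 — 20 and 62 days from 24 January 2014 (end of the 31-day objection period, which began when the application fee is paid on 24 December 2013) are 13 February 2014 and 27 March 2014 respectively; done 14 February 2014 — within the window.
Step 3 — counting 5 days from 14 February 2014 (when notice is mailed to adjoining owners) gives a deadline of 19 February 2014; 23 February 2014 misses that deadline by 4 days.

Step 3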